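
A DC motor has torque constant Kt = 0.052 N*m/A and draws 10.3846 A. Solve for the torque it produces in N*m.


tau = Kt * I = 0.052*10.3846 = 0.5400

0.5400 N*m


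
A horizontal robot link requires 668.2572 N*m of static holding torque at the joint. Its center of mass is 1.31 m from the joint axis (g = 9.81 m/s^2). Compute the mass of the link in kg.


m = tau / (g*L) = 668.2572 / (9.81 * 1.31) = 52.0000

52.0000 kg


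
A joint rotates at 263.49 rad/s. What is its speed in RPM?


RPM = 263.49 * 60/(2*pi) = 2516.1442

2516.1442 RPM


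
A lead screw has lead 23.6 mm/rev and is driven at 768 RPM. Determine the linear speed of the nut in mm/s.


v = lead * (RPM/60) = 23.6*768/60 = 302.0800

302.0800 mm/s


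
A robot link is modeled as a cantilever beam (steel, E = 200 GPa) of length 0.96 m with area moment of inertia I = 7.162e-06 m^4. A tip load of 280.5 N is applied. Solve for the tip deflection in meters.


delta = F*L^3/(3*E*I) = 280.5*0.96^3/(3*2.000e+11*7.162e-06)
      = 248.168448/4297200 = 5.7751e-05

5.7751e-05 m


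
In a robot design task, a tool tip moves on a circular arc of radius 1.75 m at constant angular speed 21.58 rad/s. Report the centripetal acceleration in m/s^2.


a_c = omega^2 * r = 21.58^2 * 1.75 = 814.9687

814.9687 m/s^2


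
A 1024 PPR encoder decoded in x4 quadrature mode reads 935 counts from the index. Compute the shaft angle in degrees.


angle = counts * 360 / (PPR*4) = 935 * 360 / 4096 = 82.1777

82.1777 degrees


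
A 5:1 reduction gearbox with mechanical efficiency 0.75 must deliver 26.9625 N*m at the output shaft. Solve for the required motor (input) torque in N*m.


tau_in = tau_out / (N * eta) = 26.9625 / (5 * 0.75) = 7.1900

7.1900 N*m


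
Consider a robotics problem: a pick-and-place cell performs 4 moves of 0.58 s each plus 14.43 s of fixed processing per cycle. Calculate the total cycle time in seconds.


T = 4*0.58 + 14.43 = 16.7500

16.7500 s


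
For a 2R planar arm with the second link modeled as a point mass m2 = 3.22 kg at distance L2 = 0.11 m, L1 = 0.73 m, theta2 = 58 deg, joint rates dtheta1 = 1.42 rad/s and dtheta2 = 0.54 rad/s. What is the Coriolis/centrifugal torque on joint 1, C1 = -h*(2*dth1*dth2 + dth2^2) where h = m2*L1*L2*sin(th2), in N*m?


h = m2*L1*L2*sin(th2) = 3.22*0.73*0.11*sin(58 deg) = 0.219276
C1 = -h*(2*1.42*0.54 + 0.54^2) = -0.219276*1.8252 = -0.4002

-0.4002 N*m


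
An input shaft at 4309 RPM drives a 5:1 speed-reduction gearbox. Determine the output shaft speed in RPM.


omega_out = omega_in / N = 4309 / 5 = 861.8000

861.8000 RPM


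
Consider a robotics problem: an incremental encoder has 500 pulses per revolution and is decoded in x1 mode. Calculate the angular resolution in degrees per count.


resolution = 360 / (PPR * 1) = 360 / 500 = 0.7200

0.7200 degrees


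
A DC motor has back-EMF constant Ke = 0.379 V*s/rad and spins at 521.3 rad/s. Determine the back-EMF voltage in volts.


V_emf = Ke * omega = 0.379*521.3 = 197.5727

197.5727 V


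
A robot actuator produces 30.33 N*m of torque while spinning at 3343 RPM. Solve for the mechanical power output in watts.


omega = 3343 * 2*pi/60 = 350.078141 rad/s
P = tau * omega = 30.33 * 350.078141 = 10617.8700

10617.8700 W


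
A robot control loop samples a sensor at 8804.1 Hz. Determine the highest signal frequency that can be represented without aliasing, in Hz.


f_max = f_s/2 = 8804.1/2 = 4402.0500

4402.0500 Hz


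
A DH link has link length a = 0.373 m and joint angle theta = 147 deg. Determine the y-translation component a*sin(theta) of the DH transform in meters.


a*sin(theta) = 0.373*sin(147 deg) = 0.2032

0.2032 m


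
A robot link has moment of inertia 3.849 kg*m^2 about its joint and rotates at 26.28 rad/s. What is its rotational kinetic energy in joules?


KE = (1/2)*I*omega^2 = 0.5*3.849*26.28^2 = 1329.1336

1329.1336 J


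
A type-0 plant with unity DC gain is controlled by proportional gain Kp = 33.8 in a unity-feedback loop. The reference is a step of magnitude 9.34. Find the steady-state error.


e_ss = R/(1 + Kp) = 9.34/(1 + 33.8) = 9.34/34.8000 = 0.2684

0.2684


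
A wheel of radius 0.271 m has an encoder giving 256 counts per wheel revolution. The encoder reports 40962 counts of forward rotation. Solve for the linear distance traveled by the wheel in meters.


revs = 40962/256 = 160.007812
d = revs * 2*pi*r = 160.007812 * 2*pi*0.271 = 272.4522

272.4522 m


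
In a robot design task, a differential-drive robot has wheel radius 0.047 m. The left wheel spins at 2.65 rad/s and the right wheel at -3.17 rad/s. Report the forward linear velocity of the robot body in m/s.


v = r*(wR + wL)/2 = 0.047*(-3.17 + 2.65)/2 = -0.0122

-0.0122 m/s


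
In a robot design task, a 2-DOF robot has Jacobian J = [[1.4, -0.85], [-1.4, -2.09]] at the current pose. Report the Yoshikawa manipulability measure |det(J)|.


det(J) = 1.4*-2.09 - (-0.85)*(-1.4) = -4.1160
|det(J)| = 4.1160

4.1160


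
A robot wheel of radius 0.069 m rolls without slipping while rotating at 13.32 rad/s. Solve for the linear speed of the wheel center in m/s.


v = omega * r = 13.32 * 0.069 = 0.9191

0.9191 m/s


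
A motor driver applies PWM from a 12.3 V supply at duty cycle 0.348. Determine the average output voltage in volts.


V_avg = V_supply * D = 12.3*0.348 = 4.2804

4.2804 V


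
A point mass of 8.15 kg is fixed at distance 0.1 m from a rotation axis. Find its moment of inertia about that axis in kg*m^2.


I = m*r^2 = 8.15*0.1^2 = 0.0815

0.0815 kg*m^2


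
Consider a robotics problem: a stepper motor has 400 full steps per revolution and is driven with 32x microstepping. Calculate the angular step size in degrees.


step = 360/(400*32) = 360/12800 = 0.0281

0.0281 degrees


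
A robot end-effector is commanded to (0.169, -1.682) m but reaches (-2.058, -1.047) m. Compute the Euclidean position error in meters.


dx = -2.058 - (0.169) = -2.2270, dy = -1.047 - (-1.682) = 0.6350
err = sqrt(4.959529 + 0.403225) = 2.3158

2.3158 m


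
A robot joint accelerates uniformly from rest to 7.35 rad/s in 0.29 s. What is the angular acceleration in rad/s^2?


alpha = delta_omega / t = 7.35 / 0.29 = 25.3448

25.3448 rad/s^2


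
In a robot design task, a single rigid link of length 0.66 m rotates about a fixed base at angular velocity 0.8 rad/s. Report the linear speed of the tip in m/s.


v = L*omega = 0.66 * 0.8 = 0.5280

0.5280 m/s


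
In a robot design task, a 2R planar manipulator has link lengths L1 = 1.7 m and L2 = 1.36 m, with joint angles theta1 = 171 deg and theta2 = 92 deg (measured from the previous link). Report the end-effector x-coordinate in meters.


x = L1*cos(th1) + L2*cos(th1+th2) = 1.7*cos(171 deg) + 1.36*cos(263 deg) = -1.8448

-1.8448 m


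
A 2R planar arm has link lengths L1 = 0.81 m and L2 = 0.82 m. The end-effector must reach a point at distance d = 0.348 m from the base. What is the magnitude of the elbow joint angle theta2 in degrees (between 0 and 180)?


cos(th2) = (d^2 - L1^2 - L2^2)/(2*L1*L2) = (0.348^2 - 0.81^2 - 0.82^2)/(2*0.81*0.82) = -0.90890997
th2 = acos(-0.90890997) = 155.3551 deg

155.3551 degrees


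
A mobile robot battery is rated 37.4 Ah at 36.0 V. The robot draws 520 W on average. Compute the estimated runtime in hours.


E = 37.4*36.0 = 1346.4000 Wh
t = E/P = 1346.4000/520 = 2.5892

2.5892 hours


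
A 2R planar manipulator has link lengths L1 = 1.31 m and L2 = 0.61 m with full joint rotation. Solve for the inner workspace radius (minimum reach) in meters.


r_min = |L1 - L2| = |1.31 - 0.61| = 0.7000

0.7000 m


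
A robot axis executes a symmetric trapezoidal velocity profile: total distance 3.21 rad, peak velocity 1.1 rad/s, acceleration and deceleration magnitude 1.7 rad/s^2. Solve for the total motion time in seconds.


t_acc = v/a = 1.1/1.7 = 0.647059 s
d_acc = v^2/(2a) = 0.355882 rad (each ramp)
d_cruise = 3.21 - 2*0.355882 = 2.498236 rad
t_cruise = 2.498236/1.1 = 2.271124 s
t_total = 2*0.647059 + 2.271124 = 3.5652

3.5652 s


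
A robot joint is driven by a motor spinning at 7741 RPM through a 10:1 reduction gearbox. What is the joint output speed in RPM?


omega_joint = omega_motor / N = 7741 / 10 = 774.1000

774.1000 RPM


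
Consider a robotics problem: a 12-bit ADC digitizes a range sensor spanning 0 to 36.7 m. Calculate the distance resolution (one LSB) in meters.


res = range / 2^n = 36.7/2^12 = 36.7/4096 = 0.0090

0.0090 m


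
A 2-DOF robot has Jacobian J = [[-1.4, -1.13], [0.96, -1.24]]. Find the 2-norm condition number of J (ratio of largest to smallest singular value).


JJ^T eigenvalues: trace(JJ^T) = 5.6961, det(JJ^T) = det(J)^2 = 7.95691264
s_max^2 = (5.6961 + sqrt(0.61790465))/2 = 3.24108456
s_min^2 = (5.6961 - sqrt(0.61790465))/2 = 2.45501544
kappa = s_max/s_min = sqrt(3.24108456/2.45501544) = 1.1490

1.1490


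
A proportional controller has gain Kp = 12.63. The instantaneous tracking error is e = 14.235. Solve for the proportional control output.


u_P = Kp * e = 12.63 * 14.235 = 179.7880

179.7880


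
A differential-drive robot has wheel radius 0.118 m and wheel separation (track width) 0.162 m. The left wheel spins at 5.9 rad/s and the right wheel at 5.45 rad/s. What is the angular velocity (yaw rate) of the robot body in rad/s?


omega = r*(wR - wL)/L = 0.118*(5.45 - (5.9))/0.162 = -0.3278

-0.3278 rad/s


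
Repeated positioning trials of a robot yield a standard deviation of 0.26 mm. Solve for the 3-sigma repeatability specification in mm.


repeatability = 3*sigma = 3*0.26 = 0.7800

0.7800 mm


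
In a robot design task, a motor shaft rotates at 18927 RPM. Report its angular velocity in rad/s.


omega = 18927 * 2*pi/60 = 1982.0308

1982.0308 rad/s


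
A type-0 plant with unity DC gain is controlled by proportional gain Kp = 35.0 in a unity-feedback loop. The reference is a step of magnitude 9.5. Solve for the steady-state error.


e_ss = R/(1 + Kp) = 9.5/(1 + 35.0) = 9.5/36.0000 = 0.2639

0.2639


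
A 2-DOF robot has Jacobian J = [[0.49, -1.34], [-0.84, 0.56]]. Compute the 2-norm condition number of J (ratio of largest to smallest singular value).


JJ^T eigenvalues: trace(JJ^T) = 3.0549, det(JJ^T) = det(J)^2 = 0.72454144
s_max^2 = (3.0549 + sqrt(6.43424825))/2 = 2.79574100
s_min^2 = (3.0549 - sqrt(6.43424825))/2 = 0.25915900
kappa = s_max/s_min = sqrt(2.79574100/0.25915900) = 3.2845

3.2845


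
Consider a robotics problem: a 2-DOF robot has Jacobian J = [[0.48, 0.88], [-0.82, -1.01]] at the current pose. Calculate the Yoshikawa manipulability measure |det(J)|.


det(J) = 0.48*-1.01 - (0.88)*(-0.82) = 0.2368
|det(J)| = 0.2368

0.2368


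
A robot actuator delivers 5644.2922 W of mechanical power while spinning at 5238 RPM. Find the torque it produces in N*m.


omega = 5238 * 2*pi/60 = 548.522077 rad/s
tau = P / omega = 5644.2922 / 548.522077 = 10.2900

10.2900 N*m


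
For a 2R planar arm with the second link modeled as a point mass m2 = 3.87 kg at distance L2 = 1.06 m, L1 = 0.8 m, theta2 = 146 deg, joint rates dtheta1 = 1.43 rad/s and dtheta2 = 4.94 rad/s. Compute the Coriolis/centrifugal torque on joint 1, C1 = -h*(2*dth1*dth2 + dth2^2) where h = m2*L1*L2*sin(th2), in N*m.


h = m2*L1*L2*sin(th2) = 3.87*0.8*1.06*sin(146 deg) = 1.835137
C1 = -h*(2*1.43*4.94 + 4.94^2) = -1.835137*38.5320 = -70.7115

-70.7115 N*m


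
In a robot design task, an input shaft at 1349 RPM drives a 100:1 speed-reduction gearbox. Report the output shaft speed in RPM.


omega_out = omega_in / N = 1349 / 100 = 13.4900

13.4900 RPM


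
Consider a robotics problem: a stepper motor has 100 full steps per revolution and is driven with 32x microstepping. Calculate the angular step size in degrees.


step = 360/(100*32) = 360/3200 = 0.1125

0.1125 degrees


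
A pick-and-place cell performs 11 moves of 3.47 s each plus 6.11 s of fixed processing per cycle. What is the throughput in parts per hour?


T_cycle = 11*3.47 + 6.11 = 44.2800 s
rate = 3600/T = 81.3008

81.3008 parts/hour


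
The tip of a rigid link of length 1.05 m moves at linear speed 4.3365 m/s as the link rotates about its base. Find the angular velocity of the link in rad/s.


omega = v / L = 4.3365 / 1.05 = 4.1300

4.1300 rad/s


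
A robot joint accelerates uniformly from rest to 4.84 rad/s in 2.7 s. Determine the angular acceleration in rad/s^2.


alpha = delta_omega / t = 4.84 / 2.7 = 1.7926

1.7926 rad/s^2


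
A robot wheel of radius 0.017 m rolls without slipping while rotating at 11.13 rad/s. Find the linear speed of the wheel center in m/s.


v = omega * r = 11.13 * 0.017 = 0.1892

0.1892 m/s


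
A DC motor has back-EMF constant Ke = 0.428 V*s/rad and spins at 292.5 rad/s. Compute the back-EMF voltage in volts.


V_emf = Ke * omega = 0.428*292.5 = 125.1900

125.1900 V


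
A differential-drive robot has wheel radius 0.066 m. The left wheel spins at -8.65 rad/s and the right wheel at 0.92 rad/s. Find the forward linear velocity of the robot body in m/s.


v = r*(wR + wL)/2 = 0.066*(0.92 + -8.65)/2 = -0.2551

-0.2551 m/s


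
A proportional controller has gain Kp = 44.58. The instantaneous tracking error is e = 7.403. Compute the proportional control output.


u_P = Kp * e = 44.58 * 7.403 = 330.0257

330.0257


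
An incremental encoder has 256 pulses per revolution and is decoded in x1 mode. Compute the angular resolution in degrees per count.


resolution = 360 / (PPR * 1) = 360 / 256 = 1.4062

1.4062 degrees


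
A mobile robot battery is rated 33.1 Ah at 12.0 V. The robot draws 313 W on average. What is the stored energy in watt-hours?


E = capacity * V = 33.1*12.0 = 397.2000

397.2000 Wh


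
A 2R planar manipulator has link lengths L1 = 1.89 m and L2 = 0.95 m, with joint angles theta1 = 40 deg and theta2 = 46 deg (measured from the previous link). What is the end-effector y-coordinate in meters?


y = L1*sin(th1) + L2*sin(th1+th2) = 1.89*sin(40 deg) + 0.95*sin(86 deg) = 2.1626

2.1626 m


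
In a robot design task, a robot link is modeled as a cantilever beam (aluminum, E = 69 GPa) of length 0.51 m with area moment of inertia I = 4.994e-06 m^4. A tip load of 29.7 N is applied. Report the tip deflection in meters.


delta = F*L^3/(3*E*I) = 29.7*0.51^3/(3*6.900e+10*4.994e-06)
      = 3.9397347/1033758 = 3.8111e-06

3.8111e-06 m


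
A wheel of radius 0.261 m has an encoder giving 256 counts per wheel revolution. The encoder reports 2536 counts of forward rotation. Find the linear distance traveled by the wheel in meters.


revs = 2536/256 = 9.906250
d = revs * 2*pi*r = 9.906250 * 2*pi*0.261 = 16.2454

16.2454 m


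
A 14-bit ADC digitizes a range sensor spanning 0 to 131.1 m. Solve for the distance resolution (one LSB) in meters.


res = range / 2^n = 131.1/2^14 = 131.1/16384 = 0.0080

0.0080 m


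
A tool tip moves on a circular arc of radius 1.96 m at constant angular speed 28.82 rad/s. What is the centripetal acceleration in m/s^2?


a_c = omega^2 * r = 28.82^2 * 1.96 = 1627.9611

1627.9611 m/s^2


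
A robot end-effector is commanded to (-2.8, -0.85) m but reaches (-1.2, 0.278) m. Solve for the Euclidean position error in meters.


dx = -1.2 - (-2.8) = 1.6000, dy = 0.278 - (-0.85) = 1.1280
err = sqrt(2.560000 + 1.272384) = 1.9576

1.9576 m


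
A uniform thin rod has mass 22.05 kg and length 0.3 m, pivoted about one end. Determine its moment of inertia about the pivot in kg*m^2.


I = (1/3)*m*L^2 = (1/3)*22.05*0.3^2 = 0.6615

0.6615 kg*m^2


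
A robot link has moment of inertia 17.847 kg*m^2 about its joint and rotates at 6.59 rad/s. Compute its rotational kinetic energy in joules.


KE = (1/2)*I*omega^2 = 0.5*17.847*6.59^2 = 387.5307

387.5307 J


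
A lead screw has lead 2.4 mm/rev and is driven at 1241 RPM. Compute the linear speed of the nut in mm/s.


v = lead * (RPM/60) = 2.4*1241/60 = 49.6400

49.6400 mm/s


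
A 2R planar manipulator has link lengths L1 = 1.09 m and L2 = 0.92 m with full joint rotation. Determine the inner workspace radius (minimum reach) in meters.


r_min = |L1 - L2| = |1.09 - 0.92| = 0.1700

0.1700 m


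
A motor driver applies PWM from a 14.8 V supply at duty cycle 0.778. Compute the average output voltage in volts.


V_avg = V_supply * D = 14.8*0.778 = 11.5144

11.5144 V


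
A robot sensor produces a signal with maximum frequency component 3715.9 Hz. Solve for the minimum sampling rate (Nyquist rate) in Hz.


f_s,min = 2*f_max = 2*3715.9 = 7431.8000

7431.8000 Hz


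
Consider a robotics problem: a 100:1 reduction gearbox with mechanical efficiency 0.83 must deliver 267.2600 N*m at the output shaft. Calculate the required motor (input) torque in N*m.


tau_in = tau_out / (N * eta) = 267.2600 / (100 * 0.83) = 3.2200

3.2200 N*m


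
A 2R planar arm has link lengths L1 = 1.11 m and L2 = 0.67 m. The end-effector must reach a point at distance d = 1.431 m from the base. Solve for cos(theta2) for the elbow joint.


cos(th2) = (d^2 - L1^2 - L2^2)/(2*L1*L2) = (1.431^2 - 1.11^2 - 0.67^2)/(2*1.11*0.67) = 0.2466

0.2466


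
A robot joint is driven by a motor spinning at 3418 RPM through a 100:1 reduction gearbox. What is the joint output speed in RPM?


omega_joint = omega_motor / N = 3418 / 100 = 34.1800

34.1800 RPM


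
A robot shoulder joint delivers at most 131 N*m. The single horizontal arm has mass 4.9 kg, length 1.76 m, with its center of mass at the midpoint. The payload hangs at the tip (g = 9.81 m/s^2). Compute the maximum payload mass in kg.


tau_arm = m_arm*g*(L/2) = 4.9*9.81*1.76/2 = 42.3007 N*m
tau_payload = tau_max - tau_arm = 131 - 42.3007 = 88.6993
m_payload = tau_payload / (g*L) = 88.6993 / (9.81*1.76) = 5.1373

5.1373 kg


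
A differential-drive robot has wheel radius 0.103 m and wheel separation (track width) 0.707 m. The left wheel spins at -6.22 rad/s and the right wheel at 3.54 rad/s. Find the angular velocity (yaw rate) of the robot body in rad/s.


omega = r*(wR - wL)/L = 0.103*(3.54 - (-6.22))/0.707 = 1.4219

1.4219 rad/s


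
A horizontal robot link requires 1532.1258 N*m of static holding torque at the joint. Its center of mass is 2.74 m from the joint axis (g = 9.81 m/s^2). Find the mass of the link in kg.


m = tau / (g*L) = 1532.1258 / (9.81 * 2.74) = 57.0000

57.0000 kg


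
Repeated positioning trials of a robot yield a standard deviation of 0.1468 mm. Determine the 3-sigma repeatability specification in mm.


repeatability = 3*sigma = 3*0.1468 = 0.4404

0.4404 mm


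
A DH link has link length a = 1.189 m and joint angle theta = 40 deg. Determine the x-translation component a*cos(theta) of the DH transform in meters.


a*cos(theta) = 1.189*cos(40 deg) = 0.9108

0.9108 m


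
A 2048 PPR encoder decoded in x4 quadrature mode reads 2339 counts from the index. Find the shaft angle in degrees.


angle = counts * 360 / (PPR*4) = 2339 * 360 / 8192 = 102.7881

102.7881 degrees


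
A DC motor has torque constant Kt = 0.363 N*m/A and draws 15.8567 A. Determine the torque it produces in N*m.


tau = Kt * I = 0.363*15.8567 = 5.7560

5.7560 N*m


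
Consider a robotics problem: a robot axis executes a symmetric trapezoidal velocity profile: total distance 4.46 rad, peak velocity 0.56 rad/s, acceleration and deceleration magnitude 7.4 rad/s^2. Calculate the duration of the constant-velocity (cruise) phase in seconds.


t_acc = v/a = 0.075676 s, d_acc = v^2/(2a) = 0.021189 rad each
d_cruise = 4.46 - 2*0.021189 = 4.417622 rad
t_cruise = d_cruise/v = 4.417622/0.56 = 7.8886

7.8886 s


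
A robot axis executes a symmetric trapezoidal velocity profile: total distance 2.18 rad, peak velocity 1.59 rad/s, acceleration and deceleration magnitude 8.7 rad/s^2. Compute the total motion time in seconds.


t_acc = v/a = 1.59/8.7 = 0.182759 s
d_acc = v^2/(2a) = 0.145293 rad (each ramp)
d_cruise = 2.18 - 2*0.145293 = 1.889414 rad
t_cruise = 1.889414/1.59 = 1.188311 s
t_total = 2*0.182759 + 1.188311 = 1.5538

1.5538 s


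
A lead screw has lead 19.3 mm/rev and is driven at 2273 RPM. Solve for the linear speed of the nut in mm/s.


v = lead * (RPM/60) = 19.3*2273/60 = 731.1483

731.1483 mm/s


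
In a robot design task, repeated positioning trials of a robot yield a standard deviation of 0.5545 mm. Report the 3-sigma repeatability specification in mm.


repeatability = 3*sigma = 3*0.5545 = 1.6635

1.6635 mm


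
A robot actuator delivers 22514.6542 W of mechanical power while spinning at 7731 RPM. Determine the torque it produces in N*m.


omega = 7731 * 2*pi/60 = 809.588427 rad/s
tau = P / omega = 22514.6542 / 809.588427 = 27.8100

27.8100 N*m


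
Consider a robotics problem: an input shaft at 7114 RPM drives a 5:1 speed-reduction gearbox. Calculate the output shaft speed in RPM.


omega_out = omega_in / N = 7114 / 5 = 1422.8000

1422.8000 RPM


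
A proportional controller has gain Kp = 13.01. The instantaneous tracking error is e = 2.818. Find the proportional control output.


u_P = Kp * e = 13.01 * 2.818 = 36.6622

36.6622


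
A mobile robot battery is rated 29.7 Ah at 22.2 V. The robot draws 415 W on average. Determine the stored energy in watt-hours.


E = capacity * V = 29.7*22.2 = 659.3400

659.3400 Wh


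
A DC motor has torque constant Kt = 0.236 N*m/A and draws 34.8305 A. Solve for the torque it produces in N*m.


tau = Kt * I = 0.236*34.8305 = 8.2200

8.2200 N*m


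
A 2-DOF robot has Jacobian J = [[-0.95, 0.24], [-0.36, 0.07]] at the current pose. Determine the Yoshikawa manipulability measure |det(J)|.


det(J) = -0.95*0.07 - (0.24)*(-0.36) = 0.0199
|det(J)| = 0.0199

0.0199


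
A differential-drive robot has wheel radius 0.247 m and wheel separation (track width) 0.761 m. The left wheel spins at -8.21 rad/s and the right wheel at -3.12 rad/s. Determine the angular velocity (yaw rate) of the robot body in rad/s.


omega = r*(wR - wL)/L = 0.247*(-3.12 - (-8.21))/0.761 = 1.6521

1.6521 rad/s


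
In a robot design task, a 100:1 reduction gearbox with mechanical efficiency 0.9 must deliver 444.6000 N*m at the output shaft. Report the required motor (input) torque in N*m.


tau_in = tau_out / (N * eta) = 444.6000 / (100 * 0.9) = 4.9400

4.9400 N*m


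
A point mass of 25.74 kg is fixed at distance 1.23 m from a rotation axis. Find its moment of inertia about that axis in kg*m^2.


I = m*r^2 = 25.74*1.23^2 = 38.9420

38.9420 kg*m^2


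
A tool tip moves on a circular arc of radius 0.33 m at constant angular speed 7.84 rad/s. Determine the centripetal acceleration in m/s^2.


a_c = omega^2 * r = 7.84^2 * 0.33 = 20.2836

20.2836 m/s^2


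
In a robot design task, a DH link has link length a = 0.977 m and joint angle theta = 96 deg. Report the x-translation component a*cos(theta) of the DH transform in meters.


a*cos(theta) = 0.977*cos(96 deg) = -0.1021

-0.1021 m


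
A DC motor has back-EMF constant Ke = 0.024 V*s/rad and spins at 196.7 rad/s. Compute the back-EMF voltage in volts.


V_emf = Ke * omega = 0.024*196.7 = 4.7208

4.7208 V


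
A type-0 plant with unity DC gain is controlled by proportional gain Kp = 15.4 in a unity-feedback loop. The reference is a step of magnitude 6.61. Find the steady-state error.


e_ss = R/(1 + Kp) = 6.61/(1 + 15.4) = 6.61/16.4000 = 0.4030

0.4030


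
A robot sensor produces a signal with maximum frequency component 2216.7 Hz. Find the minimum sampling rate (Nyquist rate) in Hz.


f_s,min = 2*f_max = 2*2216.7 = 4433.4000

4433.4000 Hz


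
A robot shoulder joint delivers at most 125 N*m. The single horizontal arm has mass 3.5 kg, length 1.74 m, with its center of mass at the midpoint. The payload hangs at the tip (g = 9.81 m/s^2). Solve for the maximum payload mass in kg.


tau_arm = m_arm*g*(L/2) = 3.5*9.81*1.74/2 = 29.8714 N*m
tau_payload = tau_max - tau_arm = 125 - 29.8714 = 95.1286
m_payload = tau_payload / (g*L) = 95.1286 / (9.81*1.74) = 5.5730

5.5730 kg


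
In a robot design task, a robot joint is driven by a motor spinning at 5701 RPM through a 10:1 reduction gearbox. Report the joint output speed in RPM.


omega_joint = omega_motor / N = 5701 / 10 = 570.1000

570.1000 RPM


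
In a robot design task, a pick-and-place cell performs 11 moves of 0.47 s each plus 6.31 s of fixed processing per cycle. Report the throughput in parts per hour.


T_cycle = 11*0.47 + 6.31 = 11.4800 s
rate = 3600/T = 313.5889

313.5889 parts/hour


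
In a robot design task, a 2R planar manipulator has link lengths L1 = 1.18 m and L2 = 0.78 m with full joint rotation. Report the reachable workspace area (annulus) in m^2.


r_max = L1 + L2 = 1.9600, r_min = |L1 - L2| = 0.4000
A = pi*(r_max^2 - r_min^2) = pi*(3.8416 - 0.1600) = 11.5661

11.5661 m^2


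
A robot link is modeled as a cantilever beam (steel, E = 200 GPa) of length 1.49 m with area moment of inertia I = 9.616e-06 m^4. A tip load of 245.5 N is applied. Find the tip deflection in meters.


delta = F*L^3/(3*E*I) = 245.5*1.49^3/(3*2.000e+11*9.616e-06)
      = 812.1014795/5769600 = 1.4076e-04

1.4076e-04 m


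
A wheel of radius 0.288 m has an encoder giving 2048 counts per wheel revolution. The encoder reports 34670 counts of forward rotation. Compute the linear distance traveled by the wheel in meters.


revs = 34670/2048 = 16.928711
d = revs * 2*pi*r = 16.928711 * 2*pi*0.288 = 30.6335

30.6335 m


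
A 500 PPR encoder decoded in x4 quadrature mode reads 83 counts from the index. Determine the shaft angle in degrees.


angle = counts * 360 / (PPR*4) = 83 * 360 / 2000 = 14.9400

14.9400 degrees


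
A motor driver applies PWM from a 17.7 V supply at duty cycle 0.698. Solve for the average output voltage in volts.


V_avg = V_supply * D = 17.7*0.698 = 12.3546

12.3546 V


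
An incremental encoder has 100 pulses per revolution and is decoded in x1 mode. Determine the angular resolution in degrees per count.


resolution = 360 / (PPR * 1) = 360 / 100 = 3.6000

3.6000 degrees


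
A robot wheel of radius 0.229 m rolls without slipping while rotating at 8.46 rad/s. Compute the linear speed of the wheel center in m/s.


v = omega * r = 8.46 * 0.229 = 1.9373

1.9373 m/s


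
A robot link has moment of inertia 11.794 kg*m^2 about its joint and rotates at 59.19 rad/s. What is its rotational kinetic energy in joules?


KE = (1/2)*I*omega^2 = 0.5*11.794*59.19^2 = 20659.8806

20659.8806 J


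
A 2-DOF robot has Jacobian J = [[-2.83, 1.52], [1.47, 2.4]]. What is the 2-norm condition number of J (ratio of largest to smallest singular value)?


JJ^T eigenvalues: trace(JJ^T) = 18.2402, det(JJ^T) = det(J)^2 = 81.47589696
s_max^2 = (18.2402 + sqrt(6.80130820))/2 = 10.42406589
s_min^2 = (18.2402 - sqrt(6.80130820))/2 = 7.81613411
kappa = s_max/s_min = sqrt(10.42406589/7.81613411) = 1.1548

1.1548


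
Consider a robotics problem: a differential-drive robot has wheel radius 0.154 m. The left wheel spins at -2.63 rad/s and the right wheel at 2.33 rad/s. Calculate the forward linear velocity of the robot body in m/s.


v = r*(wR + wL)/2 = 0.154*(2.33 + -2.63)/2 = -0.0231

-0.0231 m/s


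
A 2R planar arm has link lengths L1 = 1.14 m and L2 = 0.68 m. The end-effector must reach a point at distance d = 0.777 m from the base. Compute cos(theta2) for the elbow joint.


cos(th2) = (d^2 - L1^2 - L2^2)/(2*L1*L2) = (0.777^2 - 1.14^2 - 0.68^2)/(2*1.14*0.68) = -0.7471

-0.7471


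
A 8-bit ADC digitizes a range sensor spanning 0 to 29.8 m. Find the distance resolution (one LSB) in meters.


res = range / 2^n = 29.8/2^8 = 29.8/256 = 0.1164

0.1164 m


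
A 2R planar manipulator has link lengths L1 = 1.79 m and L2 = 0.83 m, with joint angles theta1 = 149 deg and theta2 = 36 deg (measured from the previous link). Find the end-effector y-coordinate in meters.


y = L1*sin(th1) + L2*sin(th1+th2) = 1.79*sin(149 deg) + 0.83*sin(185 deg) = 0.8496

0.8496 m


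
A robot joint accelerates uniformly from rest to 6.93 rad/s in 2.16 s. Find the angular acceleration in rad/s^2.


alpha = delta_omega / t = 6.93 / 2.16 = 3.2083

3.2083 rad/s^2


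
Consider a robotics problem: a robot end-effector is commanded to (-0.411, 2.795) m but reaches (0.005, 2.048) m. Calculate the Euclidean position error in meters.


dx = 0.005 - (-0.411) = 0.4160, dy = 2.048 - (2.795) = -0.7470
err = sqrt(0.173056 + 0.558009) = 0.8550

0.8550 m


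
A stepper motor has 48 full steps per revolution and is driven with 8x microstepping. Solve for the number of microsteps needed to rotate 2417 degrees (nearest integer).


step_size = 360/(48*8) = 360/384 = 0.937500 deg
n = 2417/(360/384) = 2417*384/360 = 2578.1333 -> 2578

2578 steps


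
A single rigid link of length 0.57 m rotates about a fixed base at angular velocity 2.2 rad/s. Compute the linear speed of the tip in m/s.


v = L*omega = 0.57 * 2.2 = 1.2540

1.2540 m/s


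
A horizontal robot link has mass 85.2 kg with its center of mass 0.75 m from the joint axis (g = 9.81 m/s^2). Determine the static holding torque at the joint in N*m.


tau = m*g*L = 85.2 * 9.81 * 0.75 = 626.8590

626.8590 N*m


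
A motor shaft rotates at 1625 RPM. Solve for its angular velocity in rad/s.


omega = 1625 * 2*pi/60 = 170.1696

170.1696 rad/s


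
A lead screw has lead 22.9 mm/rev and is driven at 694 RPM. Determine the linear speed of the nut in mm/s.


v = lead * (RPM/60) = 22.9*694/60 = 264.8767

264.8767 mm/s


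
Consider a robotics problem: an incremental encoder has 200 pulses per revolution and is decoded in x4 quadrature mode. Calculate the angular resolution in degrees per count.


resolution = 360 / (PPR * 4) = 360 / 800 = 0.4500

0.4500 degrees


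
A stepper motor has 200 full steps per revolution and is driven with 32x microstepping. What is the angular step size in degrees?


step = 360/(200*32) = 360/6400 = 0.0563

0.0563 degrees


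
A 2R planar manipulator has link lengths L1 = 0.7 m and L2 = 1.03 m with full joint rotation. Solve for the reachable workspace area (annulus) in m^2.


r_max = L1 + L2 = 1.7300, r_min = |L1 - L2| = 0.3300
A = pi*(r_max^2 - r_min^2) = pi*(2.9929 - 0.1089) = 9.0604

9.0604 m^2


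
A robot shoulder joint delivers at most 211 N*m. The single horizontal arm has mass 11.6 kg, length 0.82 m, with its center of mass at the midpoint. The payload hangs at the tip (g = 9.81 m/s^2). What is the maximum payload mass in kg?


tau_arm = m_arm*g*(L/2) = 11.6*9.81*0.82/2 = 46.6564 N*m
tau_payload = tau_max - tau_arm = 211 - 46.6564 = 164.3436
m_payload = tau_payload / (g*L) = 164.3436 / (9.81*0.82) = 20.4301

20.4301 kg


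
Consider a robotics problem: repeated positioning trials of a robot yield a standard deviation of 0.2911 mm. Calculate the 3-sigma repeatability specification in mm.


repeatability = 3*sigma = 3*0.2911 = 0.8733

0.8733 mm


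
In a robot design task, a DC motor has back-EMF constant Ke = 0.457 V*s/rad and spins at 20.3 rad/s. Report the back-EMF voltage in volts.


V_emf = Ke * omega = 0.457*20.3 = 9.2771

9.2771 V


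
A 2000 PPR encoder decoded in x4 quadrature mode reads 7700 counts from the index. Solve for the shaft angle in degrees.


angle = counts * 360 / (PPR*4) = 7700 * 360 / 8000 = 346.5000

346.5000 degrees


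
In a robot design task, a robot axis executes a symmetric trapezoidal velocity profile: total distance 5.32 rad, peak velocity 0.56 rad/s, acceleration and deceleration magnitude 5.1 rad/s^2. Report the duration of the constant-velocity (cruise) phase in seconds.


t_acc = v/a = 0.109804 s, d_acc = v^2/(2a) = 0.030745 rad each
d_cruise = 5.32 - 2*0.030745 = 5.258510 rad
t_cruise = d_cruise/v = 5.258510/0.56 = 9.3902

9.3902 s


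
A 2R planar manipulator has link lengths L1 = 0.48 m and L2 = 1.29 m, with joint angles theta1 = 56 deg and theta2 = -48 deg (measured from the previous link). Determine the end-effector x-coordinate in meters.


x = L1*cos(th1) + L2*cos(th1+th2) = 0.48*cos(56 deg) + 1.29*cos(8 deg) = 1.5459

1.5459 m


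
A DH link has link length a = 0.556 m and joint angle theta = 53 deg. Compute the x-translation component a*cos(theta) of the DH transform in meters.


a*cos(theta) = 0.556*cos(53 deg) = 0.3346

0.3346 m


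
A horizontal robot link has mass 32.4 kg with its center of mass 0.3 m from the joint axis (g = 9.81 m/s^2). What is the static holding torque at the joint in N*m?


tau = m*g*L = 32.4 * 9.81 * 0.3 = 95.3532

95.3532 N*m


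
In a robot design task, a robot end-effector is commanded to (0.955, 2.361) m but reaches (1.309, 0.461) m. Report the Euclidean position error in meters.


dx = 1.309 - (0.955) = 0.3540, dy = 0.461 - (2.361) = -1.9000
err = sqrt(0.125316 + 3.610000) = 1.9327

1.9327 m


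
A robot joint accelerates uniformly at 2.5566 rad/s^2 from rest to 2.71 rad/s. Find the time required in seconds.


t = delta_omega / alpha = 2.71 / 2.5566 = 1.0600

1.0600 s


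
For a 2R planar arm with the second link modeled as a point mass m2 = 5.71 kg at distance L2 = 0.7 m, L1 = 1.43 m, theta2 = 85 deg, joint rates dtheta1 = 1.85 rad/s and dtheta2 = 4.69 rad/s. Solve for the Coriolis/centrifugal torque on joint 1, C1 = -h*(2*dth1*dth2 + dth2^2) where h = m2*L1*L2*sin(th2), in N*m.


h = m2*L1*L2*sin(th2) = 5.71*1.43*0.7*sin(85 deg) = 5.693960
C1 = -h*(2*1.85*4.69 + 4.69^2) = -5.693960*39.3491 = -224.0522

-224.0522 N*m


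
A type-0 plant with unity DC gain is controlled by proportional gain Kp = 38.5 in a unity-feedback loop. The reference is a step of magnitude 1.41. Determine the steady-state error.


e_ss = R/(1 + Kp) = 1.41/(1 + 38.5) = 1.41/39.5000 = 0.0357

0.0357


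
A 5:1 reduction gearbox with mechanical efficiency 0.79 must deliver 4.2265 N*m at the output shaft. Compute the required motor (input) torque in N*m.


tau_in = tau_out / (N * eta) = 4.2265 / (5 * 0.79) = 1.0700

1.0700 N*m


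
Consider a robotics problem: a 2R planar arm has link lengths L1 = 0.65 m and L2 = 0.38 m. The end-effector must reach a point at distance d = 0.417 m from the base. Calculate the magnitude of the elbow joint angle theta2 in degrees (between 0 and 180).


cos(th2) = (d^2 - L1^2 - L2^2)/(2*L1*L2) = (0.417^2 - 0.65^2 - 0.38^2)/(2*0.65*0.38) = -0.79556883
th2 = acos(-0.79556883) = 142.7090 deg

142.7090 degrees


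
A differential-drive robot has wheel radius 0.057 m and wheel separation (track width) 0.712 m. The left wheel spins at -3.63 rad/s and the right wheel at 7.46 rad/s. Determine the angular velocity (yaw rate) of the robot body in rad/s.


omega = r*(wR - wL)/L = 0.057*(7.46 - (-3.63))/0.712 = 0.8878

0.8878 rad/s


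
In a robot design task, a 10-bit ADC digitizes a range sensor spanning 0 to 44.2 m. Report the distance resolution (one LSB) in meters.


res = range / 2^n = 44.2/2^10 = 44.2/1024 = 0.0432

0.0432 m


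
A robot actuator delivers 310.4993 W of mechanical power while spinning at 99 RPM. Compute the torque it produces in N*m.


omega = 99 * 2*pi/60 = 10.367256 rad/s
tau = P / omega = 310.4993 / 10.367256 = 29.9500

29.9500 N*m


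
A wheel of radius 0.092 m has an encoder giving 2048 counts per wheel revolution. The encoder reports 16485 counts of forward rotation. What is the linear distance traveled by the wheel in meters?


revs = 16485/2048 = 8.049316
d = revs * 2*pi*r = 8.049316 * 2*pi*0.092 = 4.6529

4.6529 m


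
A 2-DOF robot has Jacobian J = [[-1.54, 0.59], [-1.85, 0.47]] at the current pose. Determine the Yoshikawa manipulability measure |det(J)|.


det(J) = -1.54*0.47 - (0.59)*(-1.85) = 0.3677
|det(J)| = 0.3677

0.3677


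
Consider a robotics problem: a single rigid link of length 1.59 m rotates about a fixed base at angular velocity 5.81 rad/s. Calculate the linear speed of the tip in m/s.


v = L*omega = 1.59 * 5.81 = 9.2379

9.2379 m/s


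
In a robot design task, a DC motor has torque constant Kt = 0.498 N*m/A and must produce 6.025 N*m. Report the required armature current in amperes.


I = tau / Kt = 6.025/0.498 = 12.0984

12.0984 A


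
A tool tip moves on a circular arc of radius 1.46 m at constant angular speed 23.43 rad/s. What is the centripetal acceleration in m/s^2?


a_c = omega^2 * r = 23.43^2 * 1.46 = 801.4888

801.4888 m/s^2


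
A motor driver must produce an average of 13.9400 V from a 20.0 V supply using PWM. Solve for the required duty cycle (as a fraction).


D = V_avg/V_supply = 13.9400/20.0 = 0.6970

0.6970


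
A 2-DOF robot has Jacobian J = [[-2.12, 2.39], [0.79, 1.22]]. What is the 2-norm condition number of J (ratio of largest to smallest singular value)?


JJ^T eigenvalues: trace(JJ^T) = 12.3190, det(JJ^T) = det(J)^2 = 20.02115025
s_max^2 = (12.3190 + sqrt(71.67316000))/2 = 10.39250012
s_min^2 = (12.3190 - sqrt(71.67316000))/2 = 1.92649988
kappa = s_max/s_min = sqrt(10.39250012/1.92649988) = 2.3226

2.3226


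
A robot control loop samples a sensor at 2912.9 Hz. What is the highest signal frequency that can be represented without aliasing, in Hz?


f_max = f_s/2 = 2912.9/2 = 1456.4500

1456.4500 Hz


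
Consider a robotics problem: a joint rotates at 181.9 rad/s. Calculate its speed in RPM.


RPM = 181.9 * 60/(2*pi) = 1737.0170

1737.0170 RPM


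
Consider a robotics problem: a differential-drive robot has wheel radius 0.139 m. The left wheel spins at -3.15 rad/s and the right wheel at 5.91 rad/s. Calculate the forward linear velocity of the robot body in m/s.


v = r*(wR + wL)/2 = 0.139*(5.91 + -3.15)/2 = 0.1918

0.1918 m/s


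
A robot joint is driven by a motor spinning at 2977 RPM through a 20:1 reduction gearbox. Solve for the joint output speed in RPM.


omega_joint = omega_motor / N = 2977 / 20 = 148.8500

148.8500 RPM


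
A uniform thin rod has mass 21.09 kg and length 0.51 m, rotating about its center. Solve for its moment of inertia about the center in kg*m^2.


I = (1/12)*m*L^2 = (1/12)*21.09*0.51^2 = 0.4571

0.4571 kg*m^2


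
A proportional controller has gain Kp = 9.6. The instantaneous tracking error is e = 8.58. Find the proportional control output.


u_P = Kp * e = 9.6 * 8.58 = 82.3680

82.3680


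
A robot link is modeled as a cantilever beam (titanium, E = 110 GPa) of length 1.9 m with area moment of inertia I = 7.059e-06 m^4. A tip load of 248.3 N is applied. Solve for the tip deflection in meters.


delta = F*L^3/(3*E*I) = 248.3*1.9^3/(3*1.100e+11*7.059e-06)
      = 1703.0897/2329470 = 7.3111e-04

7.3111e-04 m


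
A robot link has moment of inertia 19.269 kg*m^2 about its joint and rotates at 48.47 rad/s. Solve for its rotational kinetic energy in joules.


KE = (1/2)*I*omega^2 = 0.5*19.269*48.47^2 = 22634.7249

22634.7249 J


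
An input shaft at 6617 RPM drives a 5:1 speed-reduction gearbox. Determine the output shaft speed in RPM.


omega_out = omega_in / N = 6617 / 5 = 1323.4000

1323.4000 RPM


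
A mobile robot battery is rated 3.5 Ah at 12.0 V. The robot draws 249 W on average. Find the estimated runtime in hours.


E = 3.5*12.0 = 42.0000 Wh
t = E/P = 42.0000/249 = 0.1687

0.1687 hours


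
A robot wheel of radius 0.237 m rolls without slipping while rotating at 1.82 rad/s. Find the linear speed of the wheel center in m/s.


v = omega * r = 1.82 * 0.237 = 0.4313

0.4313 m/s


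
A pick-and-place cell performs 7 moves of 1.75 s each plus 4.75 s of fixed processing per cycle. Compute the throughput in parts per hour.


T_cycle = 7*1.75 + 4.75 = 17.0000 s
rate = 3600/T = 211.7647

211.7647 parts/hour


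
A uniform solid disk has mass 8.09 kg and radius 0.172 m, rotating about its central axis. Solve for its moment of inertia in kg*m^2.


I = (1/2)*m*R^2 = 0.5*8.09*0.172^2 = 0.1197

0.1197 kg*m^2
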